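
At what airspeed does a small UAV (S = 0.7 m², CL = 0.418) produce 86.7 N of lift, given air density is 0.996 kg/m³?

L = ½ρv²S·CL ⇒ v = √(2L/(ρ·S·CL))
v = √(2 × 86.7 / (0.996 × 0.7 × 0.418)) = √595 = 24.4 m/s

v = 24.4 m/s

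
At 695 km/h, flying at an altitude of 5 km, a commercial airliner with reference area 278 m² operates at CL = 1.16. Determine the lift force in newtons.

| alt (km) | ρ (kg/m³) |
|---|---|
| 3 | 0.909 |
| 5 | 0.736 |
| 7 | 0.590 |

At 5 km, from the table: ρ = 0.736 kg/m³.
Convert speed: v = 695 km/h ÷ 3.6 = 193.1 m/s.
L = ½ρv²S·CL = ½ × 0.736 × 193.1² × 278 × 1.16 = 4.42×10^6 N ≈ 4420 kN

L = 4.42×10^6 N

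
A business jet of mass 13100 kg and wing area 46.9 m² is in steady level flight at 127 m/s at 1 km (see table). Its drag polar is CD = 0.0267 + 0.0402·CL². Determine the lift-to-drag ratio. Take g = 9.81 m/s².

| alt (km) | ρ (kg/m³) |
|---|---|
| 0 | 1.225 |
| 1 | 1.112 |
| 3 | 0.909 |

At 1 km, from the table: ρ = 1.112 kg/m³.
Level flight ⇒ L = W = m·g = 13100 × 9.81 = 1.2851×10^5 N.
q = ½ρv² = ½ × 1.112 × 127² = 8968 Pa.
CL = W/(q·S) = 1.2851×10^5 / (8968 × 46.9) = 0.3056.
CD = 0.0267 + 0.0402 × 0.3056² = 0.03045.
L/D = CL/CD = 0.3056 / 0.03045 = 10

L/D = 10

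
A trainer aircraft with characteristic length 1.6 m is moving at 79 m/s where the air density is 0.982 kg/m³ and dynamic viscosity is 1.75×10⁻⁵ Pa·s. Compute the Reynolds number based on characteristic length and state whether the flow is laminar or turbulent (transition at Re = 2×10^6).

Re = ρ·v·c/μ = 0.982 × 79 × 1.6 / (1.75×10⁻⁵) = 7.09×10^6
Since 7.09×10^6 > 2×10^6, the flow is turbulent.

Re = 7.09×10^6 (turbulent)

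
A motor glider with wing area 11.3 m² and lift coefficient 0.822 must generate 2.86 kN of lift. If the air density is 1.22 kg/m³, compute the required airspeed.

v = 22.5 m/s

L = ½ρv²S·CL ⇒ v = √(2L/(ρ·S·CL))
v = √(2 × 2860 / (1.22 × 11.3 × 0.822)) = √504.8 = 22.5 m/s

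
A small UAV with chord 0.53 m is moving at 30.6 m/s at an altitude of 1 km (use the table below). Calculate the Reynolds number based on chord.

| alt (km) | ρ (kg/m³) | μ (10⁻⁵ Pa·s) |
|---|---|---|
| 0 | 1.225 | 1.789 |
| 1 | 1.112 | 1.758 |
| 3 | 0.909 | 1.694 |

Re = 1.03×10^6

At 1 km, from the table: ρ = 1.112 kg/m³, μ = 1.758×10⁻⁵ Pa·s.
Re = ρ·v·c/μ = 1.112 × 30.6 × 0.53 / (1.758×10⁻⁵) = 1.03×10^6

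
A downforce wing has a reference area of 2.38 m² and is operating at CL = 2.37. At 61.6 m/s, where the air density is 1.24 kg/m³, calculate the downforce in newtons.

L = ½ρv²S·CL = ½ × 1.24 × 61.6² × 2.38 × 2.37 = 13300 N ≈ 13.3 kN

L = 13300 N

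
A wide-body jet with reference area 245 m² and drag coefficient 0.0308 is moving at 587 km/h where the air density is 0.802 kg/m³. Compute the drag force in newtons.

D = 80500 N

Convert speed: v = 587 km/h ÷ 3.6 = 163.1 m/s.
Dynamic pressure q = ½ρv² = ½ × 0.802 × 163.1² = 10660 Pa.
D = q·S·CD = 10660 × 245 × 0.0308 = 80500 N ≈ 80.5 kN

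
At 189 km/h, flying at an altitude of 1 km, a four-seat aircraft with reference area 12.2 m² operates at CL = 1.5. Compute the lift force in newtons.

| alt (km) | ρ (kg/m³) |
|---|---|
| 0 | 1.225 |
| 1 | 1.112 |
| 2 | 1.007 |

At 1 km, from the table: ρ = 1.112 kg/m³.
Convert speed: v = 189 km/h ÷ 3.6 = 52.5 m/s.
Dynamic pressure q = ½ρv² = ½ × 1.112 × 52.5² = 1532 Pa.
L = q·S·CL = 1532 × 12.2 × 1.5 = 28000 N ≈ 28 kN

L = 28000 N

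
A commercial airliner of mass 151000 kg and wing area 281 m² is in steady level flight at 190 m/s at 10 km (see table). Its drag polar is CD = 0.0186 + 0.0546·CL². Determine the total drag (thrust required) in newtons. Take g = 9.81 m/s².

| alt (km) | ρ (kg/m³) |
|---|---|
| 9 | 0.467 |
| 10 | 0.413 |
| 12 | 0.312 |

At 10 km, from the table: ρ = 0.413 kg/m³.
In steady level flight, lift balances weight: W = mg = 151000 × 9.81 = 1.4813×10^6 N.
Dynamic pressure q = 0.5 × 0.413 × 190² = 7455 Pa.
CL = W/(q·S) = 1.4813×10^6 / (7455 × 281) = 0.7072.
CD = 0.0186 + 0.0546 × 0.7072² = 0.0459.
D = q·S·CD = 7455 × 281 × 0.0459 = 96160 N

D = 96200 N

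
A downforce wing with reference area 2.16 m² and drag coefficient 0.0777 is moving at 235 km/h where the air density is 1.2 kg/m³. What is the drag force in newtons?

Convert speed: v = 235 km/h ÷ 3.6 = 65.28 m/s.
D = ½ρv²S·CD = ½ × 1.2 × 65.28² × 2.16 × 0.0777 = 429 N

D = 429 N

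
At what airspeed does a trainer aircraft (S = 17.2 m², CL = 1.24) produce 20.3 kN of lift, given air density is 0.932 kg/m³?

L = ½ρv²S·CL ⇒ v = √(2L/(ρ·S·CL))
v = √(2 × 20300 / (0.932 × 17.2 × 1.24)) = √2042 = 45.2 m/s

v = 45.2 m/s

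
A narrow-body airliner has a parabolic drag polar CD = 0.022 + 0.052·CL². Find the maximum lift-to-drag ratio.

(L/D)max = 14.8

For CD = CD0 + K·CL², (L/D)max occurs at CL* = √(CD0/K) and equals 1/(2√(K·CD0)).
(L/D)max = 1/(2√(0.052 × 0.022)) = 1/(2 × 0.03382) = 14.8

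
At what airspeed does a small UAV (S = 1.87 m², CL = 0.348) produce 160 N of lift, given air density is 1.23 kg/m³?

v = 20 m/s

L = ½ρv²S·CL ⇒ v = √(2L/(ρ·S·CL))
v = √(2 × 160 / (1.23 × 1.87 × 0.348)) = √399.8 = 20 m/s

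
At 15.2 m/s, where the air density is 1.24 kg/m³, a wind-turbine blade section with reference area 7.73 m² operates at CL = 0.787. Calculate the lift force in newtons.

L = 871 N

Dynamic pressure q = ½ρv² = ½ × 1.24 × 15.2² = 143.2 Pa.
L = q·S·CL = 143.2 × 7.73 × 0.787 = 871 N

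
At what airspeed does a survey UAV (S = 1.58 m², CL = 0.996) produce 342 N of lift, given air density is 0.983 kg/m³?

L = ½ρv²S·CL ⇒ v = √(2L/(ρ·S·CL))
v = √(2 × 342 / (0.983 × 1.58 × 0.996)) = √442.2 = 21 m/s

v = 21 m/s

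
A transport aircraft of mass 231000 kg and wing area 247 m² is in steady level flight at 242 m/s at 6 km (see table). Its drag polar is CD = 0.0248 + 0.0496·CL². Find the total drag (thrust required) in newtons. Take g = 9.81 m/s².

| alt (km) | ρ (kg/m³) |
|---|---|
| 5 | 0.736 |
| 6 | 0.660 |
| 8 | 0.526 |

D = 1.72×10^5 N

At 6 km, from the table: ρ = 0.660 kg/m³.
In steady level flight, lift balances weight: W = mg = 231000 × 9.81 = 2.2661×10^6 N.
q = ½ρv² = ½ × 0.66 × 242² = 19330 Pa.
CL = 2W/(ρv²S) = 2×2.2661×10^6/(0.66×242²×247) = 0.4747.
CD = 0.0248 + 0.0496 × 0.4747² = 0.03598.
D = q·S·CD = 19330 × 247 × 0.03598 = 1.717×10^5 N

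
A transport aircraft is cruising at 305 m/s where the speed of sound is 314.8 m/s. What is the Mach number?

M = v/a = 305 / 314.8 = 0.969

M = 0.969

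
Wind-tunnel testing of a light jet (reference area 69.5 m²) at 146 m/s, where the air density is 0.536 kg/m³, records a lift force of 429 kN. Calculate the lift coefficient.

CL = 1.08

From L = ½ρv²S·CL, rearranging gives CL = 2L/(ρv²S).
CL = 2 × 4.29×10^5 / (0.536 × 146² × 69.5) = 1.08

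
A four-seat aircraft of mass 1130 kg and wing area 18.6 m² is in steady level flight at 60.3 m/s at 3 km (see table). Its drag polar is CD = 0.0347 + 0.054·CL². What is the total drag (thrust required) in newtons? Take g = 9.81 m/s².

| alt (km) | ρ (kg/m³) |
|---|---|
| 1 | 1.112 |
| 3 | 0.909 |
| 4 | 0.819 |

At 3 km, from the table: ρ = 0.909 kg/m³.
Weight W = mg = 1130 × 9.81 = 11085 N; in level flight L = W.
Dynamic pressure q = 0.5 × 0.909 × 60.3² = 1653 Pa.
CL = 2W/(ρv²S) = 2×11085/(0.909×60.3²×18.6) = 0.3606.
CD = 0.0347 + 0.054 × 0.3606² = 0.04172.
D = q·S·CD = 1653 × 18.6 × 0.04172 = 1283 N

D = 1280 N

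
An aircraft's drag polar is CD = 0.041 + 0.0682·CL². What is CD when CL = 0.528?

CD = 0.041 + 0.0682 × 0.528² = 0.041 + 0.01901 = 0.06

CD = 0.06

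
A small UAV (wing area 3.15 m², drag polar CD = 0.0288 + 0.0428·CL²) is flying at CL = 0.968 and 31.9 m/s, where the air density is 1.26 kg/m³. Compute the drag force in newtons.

D = 139 N

CD = 0.0288 + 0.0428 × 0.968² = 0.0689
D = ½ρv²S·CD = ½ × 1.26 × 31.9² × 3.15 × 0.0689 = 139 N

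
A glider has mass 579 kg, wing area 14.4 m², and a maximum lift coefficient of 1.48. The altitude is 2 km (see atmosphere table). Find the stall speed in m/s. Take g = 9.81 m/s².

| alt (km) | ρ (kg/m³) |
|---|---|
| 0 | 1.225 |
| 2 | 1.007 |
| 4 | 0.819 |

V_stall = 23 m/s

At 2 km, from the table: ρ = 1.007 kg/m³.
At stall, lift equals weight: L = W = m·g = 579 × 9.81 = 5680 N.
From L = ½ρV²S·CL,max = W: V_stall = √(2W/(ρSCL,max)) = √(2·5680/(1.007·14.4·1.48))
V_stall = √529.3 = 23 m/s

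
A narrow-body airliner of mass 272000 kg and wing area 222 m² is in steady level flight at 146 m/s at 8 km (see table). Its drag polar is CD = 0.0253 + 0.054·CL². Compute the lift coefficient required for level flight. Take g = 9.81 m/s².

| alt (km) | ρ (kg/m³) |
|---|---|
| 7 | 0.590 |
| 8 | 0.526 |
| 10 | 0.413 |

CL = 2.14

At 8 km, from the table: ρ = 0.526 kg/m³.
Weight W = mg = 272000 × 9.81 = 2.6683×10^6 N; in level flight L = W.
q = ½ρv² = ½ × 0.526 × 146² = 5606 Pa.
CL = W/(q·S) = 2.6683×10^6 / (5606 × 222) = 2.144.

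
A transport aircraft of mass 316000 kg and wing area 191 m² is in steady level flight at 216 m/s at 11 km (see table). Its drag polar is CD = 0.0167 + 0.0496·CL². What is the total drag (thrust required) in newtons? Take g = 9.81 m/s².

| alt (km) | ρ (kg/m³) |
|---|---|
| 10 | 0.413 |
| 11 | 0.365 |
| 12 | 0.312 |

At 11 km, from the table: ρ = 0.365 kg/m³.
In steady level flight, lift balances weight: W = mg = 316000 × 9.81 = 3.1×10^6 N.
q = ½ρv² = ½ × 0.365 × 216² = 8515 Pa.
Required CL = L/(qS) = 3.1×10^6/(8515·191) = 1.906.
CD = 0.0167 + 0.0496 × 1.906² = 0.1969.
D = q·S·CD = 8515 × 191 × 0.1969 = 3.202×10^5 N

D = 3.2×10^5 N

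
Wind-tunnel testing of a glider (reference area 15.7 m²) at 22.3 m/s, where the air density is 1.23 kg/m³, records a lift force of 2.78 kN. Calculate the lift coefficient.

From L = ½ρv²S·CL, rearranging gives CL = 2L/(ρv²S).
CL = 2 × 2780 / (1.23 × 22.3² × 15.7) = 0.579

CL = 0.579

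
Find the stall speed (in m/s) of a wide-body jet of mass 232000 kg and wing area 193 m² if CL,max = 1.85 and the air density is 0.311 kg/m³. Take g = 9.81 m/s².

Stall occurs when L = W at CL,max. W = mg = 232000 × 9.81 = 2.276×10^6 N.
V_stall = √(2W/(ρ·S·CL,max)) = √(2 × 2.276×10^6 / (0.311 × 193 × 1.85))
V_stall = √40990 = 202 m/s

V_stall = 202 m/s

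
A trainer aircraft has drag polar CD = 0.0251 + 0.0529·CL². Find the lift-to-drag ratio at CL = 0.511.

L/D = 13.1

CD = 0.0251 + 0.0529 × 0.511² = 0.03891
L/D = CL/CD = 0.511 / 0.03891 = 13.1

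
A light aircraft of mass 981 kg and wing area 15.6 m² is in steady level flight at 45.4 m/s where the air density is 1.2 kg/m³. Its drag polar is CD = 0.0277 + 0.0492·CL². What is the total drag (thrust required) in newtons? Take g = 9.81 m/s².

D = 771 N

Level flight ⇒ L = W = m·g = 981 × 9.81 = 9623.6 N.
q = ½ρv² = ½ × 1.2 × 45.4² = 1237 Pa.
Required CL = L/(qS) = 9623.6/(1237·15.6) = 0.4988.
CD = 0.0277 + 0.0492 × 0.4988² = 0.03994.
D = q·S·CD = 1237 × 15.6 × 0.03994 = 770.6 N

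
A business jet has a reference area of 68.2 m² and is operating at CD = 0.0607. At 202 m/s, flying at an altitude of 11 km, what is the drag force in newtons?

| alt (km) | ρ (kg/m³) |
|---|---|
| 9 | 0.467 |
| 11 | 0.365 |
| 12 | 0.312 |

D = 30800 N

At 11 km, from the table: ρ = 0.365 kg/m³.
Dynamic pressure q = ½ρv² = ½ × 0.365 × 202² = 7447 Pa.
D = q·S·CD = 7447 × 68.2 × 0.0607 = 30800 N ≈ 30.8 kN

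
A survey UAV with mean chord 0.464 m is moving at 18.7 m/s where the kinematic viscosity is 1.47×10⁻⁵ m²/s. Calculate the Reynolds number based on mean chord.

Re = 5.9×10^5

Re = v·c/ν = 18.7 × 0.464 / (1.47×10⁻⁵) = 5.9×10^5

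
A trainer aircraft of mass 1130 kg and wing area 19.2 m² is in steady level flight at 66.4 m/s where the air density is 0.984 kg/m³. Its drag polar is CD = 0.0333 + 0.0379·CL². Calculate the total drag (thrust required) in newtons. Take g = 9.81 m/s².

D = 1500 N

In steady level flight, lift balances weight: W = mg = 1130 × 9.81 = 11085 N.
Dynamic pressure q = 0.5 × 0.984 × 66.4² = 2169 Pa.
Required CL = L/(qS) = 11085/(2169·19.2) = 0.2662.
CD = 0.0333 + 0.0379 × 0.2662² = 0.03598.
D = q·S·CD = 2169 × 19.2 × 0.03598 = 1499 N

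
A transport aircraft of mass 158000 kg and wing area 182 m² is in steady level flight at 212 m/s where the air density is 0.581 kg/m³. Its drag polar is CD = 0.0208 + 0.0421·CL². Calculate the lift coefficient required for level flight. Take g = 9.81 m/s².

CL = 0.652

In steady level flight, lift balances weight: W = mg = 158000 × 9.81 = 1.55×10^6 N.
Dynamic pressure q = 0.5 × 0.581 × 212² = 13060 Pa.
CL = W/(q·S) = 1.55×10^6 / (13060 × 182) = 0.6523.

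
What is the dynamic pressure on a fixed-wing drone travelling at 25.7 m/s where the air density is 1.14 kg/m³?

q = 376 Pa

q = ½ρv² = ½ × 1.14 × 25.7² = 376 Pa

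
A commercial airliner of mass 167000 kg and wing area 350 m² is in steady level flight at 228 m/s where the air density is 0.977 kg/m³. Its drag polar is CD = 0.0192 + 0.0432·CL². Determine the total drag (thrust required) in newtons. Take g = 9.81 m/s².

D = 1.84×10^5 N

Weight W = mg = 167000 × 9.81 = 1.6383×10^6 N; in level flight L = W.
q = ½ρv² = ½ × 0.977 × 228² = 25390 Pa.
Required CL = L/(qS) = 1.6383×10^6/(25390·350) = 0.1843.
CD = 0.0192 + 0.0432 × 0.1843² = 0.02067.
D = q·S·CD = 25390 × 350 × 0.02067 = 1.837×10^5 N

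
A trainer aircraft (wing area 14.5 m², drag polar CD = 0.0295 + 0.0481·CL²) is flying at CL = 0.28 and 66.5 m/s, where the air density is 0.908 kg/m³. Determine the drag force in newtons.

D = 969 N

CD = 0.0295 + 0.0481 × 0.28² = 0.03327
D = ½ρv²S·CD = ½ × 0.908 × 66.5² × 14.5 × 0.03327 = 969 N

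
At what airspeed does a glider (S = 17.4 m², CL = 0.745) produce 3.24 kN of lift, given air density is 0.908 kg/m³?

v = 23.5 m/s

L = ½ρv²S·CL ⇒ v = √(2L/(ρ·S·CL))
v = √(2 × 3240 / (0.908 × 17.4 × 0.745)) = √550.5 = 23.5 m/s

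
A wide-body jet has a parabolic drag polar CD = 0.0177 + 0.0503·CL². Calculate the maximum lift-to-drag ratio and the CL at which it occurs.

(L/D)max = 16.8, at CL = 0.593

For CD = CD0 + K·CL², (L/D)max occurs at CL* = √(CD0/K) and equals 1/(2√(K·CD0)).
(L/D)max = 1/(2√(0.0503 × 0.0177)) = 1/(2 × 0.02984) = 16.8
CL* = √(0.0177/0.0503) = 0.593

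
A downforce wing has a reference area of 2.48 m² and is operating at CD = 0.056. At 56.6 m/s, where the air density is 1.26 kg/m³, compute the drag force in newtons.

D = ½ρv²S·CD = ½ × 1.26 × 56.6² × 2.48 × 0.056 = 280 N

D = 280 N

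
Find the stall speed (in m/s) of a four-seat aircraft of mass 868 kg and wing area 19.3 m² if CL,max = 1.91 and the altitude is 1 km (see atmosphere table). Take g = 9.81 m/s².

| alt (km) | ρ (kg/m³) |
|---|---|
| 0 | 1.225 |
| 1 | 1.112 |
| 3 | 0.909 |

V_stall = 20.4 m/s

At 1 km, from the table: ρ = 1.112 kg/m³.
Stall occurs when L = W at CL,max. W = mg = 868 × 9.81 = 8515 N.
From L = ½ρV²S·CL,max = W: V_stall = √(2W/(ρSCL,max)) = √(2·8515/(1.112·19.3·1.91))
V_stall = √415.5 = 20.4 m/s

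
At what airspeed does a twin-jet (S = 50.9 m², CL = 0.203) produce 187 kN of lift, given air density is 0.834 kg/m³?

v = 208 m/s

L = ½ρv²S·CL ⇒ v = √(2L/(ρ·S·CL))
v = √(2 × 1.87×10^5 / (0.834 × 50.9 × 0.203)) = √43400 = 208 m/s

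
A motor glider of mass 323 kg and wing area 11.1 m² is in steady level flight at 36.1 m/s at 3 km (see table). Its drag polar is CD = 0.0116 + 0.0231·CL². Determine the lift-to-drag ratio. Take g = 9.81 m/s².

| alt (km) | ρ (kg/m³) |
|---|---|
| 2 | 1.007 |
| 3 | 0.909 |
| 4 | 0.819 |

At 3 km, from the table: ρ = 0.909 kg/m³.
In steady level flight, lift balances weight: W = mg = 323 × 9.81 = 3168.6 N.
Dynamic pressure q = 0.5 × 0.909 × 36.1² = 592.3 Pa.
CL = W/(q·S) = 3168.6 / (592.3 × 11.1) = 0.4819.
CD = 0.0116 + 0.0231 × 0.4819² = 0.01697.
L/D = CL/CD = 0.4819 / 0.01697 = 28.4

L/D = 28.4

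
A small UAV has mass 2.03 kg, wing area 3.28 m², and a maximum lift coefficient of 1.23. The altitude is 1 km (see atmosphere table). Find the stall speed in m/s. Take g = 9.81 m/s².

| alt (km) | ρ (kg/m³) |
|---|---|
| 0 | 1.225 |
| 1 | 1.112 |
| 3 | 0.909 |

V_stall = 2.98 m/s

At 1 km, from the table: ρ = 1.112 kg/m³.
Weight W = mg = 2.03 × 9.81 = 19.91 N.
From L = ½ρV²S·CL,max = W: V_stall = √(2W/(ρSCL,max)) = √(2·19.91/(1.112·3.28·1.23))
V_stall = √8.878 = 2.98 m/s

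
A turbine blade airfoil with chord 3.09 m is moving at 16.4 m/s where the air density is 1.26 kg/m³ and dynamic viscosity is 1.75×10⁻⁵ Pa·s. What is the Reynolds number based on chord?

Re = 3.65×10^6

Re = ρ·v·c/μ = 1.26 × 16.4 × 3.09 / (1.75×10⁻⁵) = 3.65×10^6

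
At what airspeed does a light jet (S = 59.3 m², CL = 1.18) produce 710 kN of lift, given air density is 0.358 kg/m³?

L = ½ρv²S·CL ⇒ v = √(2L/(ρ·S·CL))
v = √(2 × 7.1×10^5 / (0.358 × 59.3 × 1.18)) = √56690 = 238 m/s

v = 238 m/s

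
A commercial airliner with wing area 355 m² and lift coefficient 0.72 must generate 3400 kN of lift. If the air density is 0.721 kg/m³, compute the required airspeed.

L = ½ρv²S·CL ⇒ v = √(2L/(ρ·S·CL))
v = √(2 × 3.4×10^6 / (0.721 × 355 × 0.72)) = √36900 = 192 m/s

v = 192 m/s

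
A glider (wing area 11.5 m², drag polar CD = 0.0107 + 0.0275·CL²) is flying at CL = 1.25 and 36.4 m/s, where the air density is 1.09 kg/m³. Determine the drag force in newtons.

D = 446 N

CD = 0.0107 + 0.0275 × 1.25² = 0.05367
D = ½ρv²S·CD = ½ × 1.09 × 36.4² × 11.5 × 0.05367 = 446 N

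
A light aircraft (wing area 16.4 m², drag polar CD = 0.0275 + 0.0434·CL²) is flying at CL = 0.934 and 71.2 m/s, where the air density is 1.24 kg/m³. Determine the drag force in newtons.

D = 3370 N

CD = 0.0275 + 0.0434 × 0.934² = 0.06536
D = ½ρv²S·CD = ½ × 1.24 × 71.2² × 16.4 × 0.06536 = 3370 N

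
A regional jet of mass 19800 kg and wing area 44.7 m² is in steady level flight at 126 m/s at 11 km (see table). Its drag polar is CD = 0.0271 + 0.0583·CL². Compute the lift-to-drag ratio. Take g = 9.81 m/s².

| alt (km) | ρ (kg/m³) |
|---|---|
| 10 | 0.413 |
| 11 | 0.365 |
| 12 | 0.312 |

L/D = 9.48

At 11 km, from the table: ρ = 0.365 kg/m³.
Weight W = mg = 19800 × 9.81 = 1.9424×10^5 N; in level flight L = W.
Dynamic pressure q = 0.5 × 0.365 × 126² = 2897 Pa.
Required CL = L/(qS) = 1.9424×10^5/(2897·44.7) = 1.5.
CD = 0.0271 + 0.0583 × 1.5² = 0.1582.
L/D = CL/CD = 1.5 / 0.1582 = 9.48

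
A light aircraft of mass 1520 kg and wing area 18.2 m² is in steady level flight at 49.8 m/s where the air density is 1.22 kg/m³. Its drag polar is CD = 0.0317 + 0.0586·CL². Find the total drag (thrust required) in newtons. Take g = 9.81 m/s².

In steady level flight, lift balances weight: W = mg = 1520 × 9.81 = 14911 N.
q = ½ρv² = ½ × 1.22 × 49.8² = 1513 Pa.
CL = 2W/(ρv²S) = 2×14911/(1.22×49.8²×18.2) = 0.5416.
CD = 0.0317 + 0.0586 × 0.5416² = 0.04889.
D = q·S·CD = 1513 × 18.2 × 0.04889 = 1346 N

D = 1350 N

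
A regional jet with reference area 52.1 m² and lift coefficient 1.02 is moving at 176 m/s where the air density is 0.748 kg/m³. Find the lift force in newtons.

Dynamic pressure q = ½ρv² = ½ × 0.748 × 176² = 11590 Pa.
L = q·S·CL = 11590 × 52.1 × 1.02 = 6.16×10^5 N ≈ 616 kN

L = 6.16×10^5 N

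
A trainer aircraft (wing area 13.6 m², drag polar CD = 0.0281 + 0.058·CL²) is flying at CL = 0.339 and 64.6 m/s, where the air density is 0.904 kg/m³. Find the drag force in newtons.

D = 892 N

CD = 0.0281 + 0.058 × 0.339² = 0.03477
D = ½ρv²S·CD = ½ × 0.904 × 64.6² × 13.6 × 0.03477 = 892 N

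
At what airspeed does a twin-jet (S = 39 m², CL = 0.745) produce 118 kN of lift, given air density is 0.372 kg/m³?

v = 148 m/s

L = ½ρv²S·CL ⇒ v = √(2L/(ρ·S·CL))
v = √(2 × 1.18×10^5 / (0.372 × 39 × 0.745)) = √21830 = 148 m/s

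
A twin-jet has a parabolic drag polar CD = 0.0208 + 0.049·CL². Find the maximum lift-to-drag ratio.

(L/D)max = 15.7

For CD = CD0 + K·CL², (L/D)max occurs at CL* = √(CD0/K) and equals 1/(2√(K·CD0)).
(L/D)max = 1/(2√(0.049 × 0.0208)) = 1/(2 × 0.03192) = 15.7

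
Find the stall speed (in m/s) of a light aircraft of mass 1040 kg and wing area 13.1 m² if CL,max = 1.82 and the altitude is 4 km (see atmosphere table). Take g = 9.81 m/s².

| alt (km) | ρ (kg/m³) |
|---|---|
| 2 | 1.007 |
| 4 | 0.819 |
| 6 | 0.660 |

V_stall = 32.3 m/s

At 4 km, from the table: ρ = 0.819 kg/m³.
At stall, lift equals weight: L = W = m·g = 1040 × 9.81 = 10200 N.
From L = ½ρV²S·CL,max = W: V_stall = √(2W/(ρSCL,max)) = √(2·10200/(0.819·13.1·1.82))
V_stall = √1045 = 32.3 m/s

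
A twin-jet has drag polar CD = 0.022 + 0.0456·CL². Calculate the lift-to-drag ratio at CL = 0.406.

L/D = 13.8

CD = 0.022 + 0.0456 × 0.406² = 0.02952
L/D = CL/CD = 0.406 / 0.02952 = 13.8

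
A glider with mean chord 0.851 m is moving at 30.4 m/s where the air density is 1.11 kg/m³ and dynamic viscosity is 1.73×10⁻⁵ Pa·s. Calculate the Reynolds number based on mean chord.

Re = 1.66×10^6

Re = ρ·v·c/μ = 1.11 × 30.4 × 0.851 / (1.73×10⁻⁵) = 1.66×10^6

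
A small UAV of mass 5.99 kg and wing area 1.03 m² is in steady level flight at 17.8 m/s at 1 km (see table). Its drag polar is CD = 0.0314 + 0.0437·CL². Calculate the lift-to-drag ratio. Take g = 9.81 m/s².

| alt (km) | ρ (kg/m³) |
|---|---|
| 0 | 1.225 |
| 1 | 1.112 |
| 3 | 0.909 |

L/D = 9

At 1 km, from the table: ρ = 1.112 kg/m³.
Weight W = mg = 5.99 × 9.81 = 58.762 N; in level flight L = W.
q = ½ρv² = ½ × 1.112 × 17.8² = 176.2 Pa.
CL = W/(q·S) = 58.762 / (176.2 × 1.03) = 0.3238.
CD = 0.0314 + 0.0437 × 0.3238² = 0.03598.
L/D = CL/CD = 0.3238 / 0.03598 = 9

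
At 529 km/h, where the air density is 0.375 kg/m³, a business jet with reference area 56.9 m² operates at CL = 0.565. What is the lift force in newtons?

L = 1.3×10^5 N

Convert speed: v = 529 km/h ÷ 3.6 = 146.9 m/s.
L = ½ρv²S·CL = ½ × 0.375 × 146.9² × 56.9 × 0.565 = 1.3×10^5 N ≈ 130 kN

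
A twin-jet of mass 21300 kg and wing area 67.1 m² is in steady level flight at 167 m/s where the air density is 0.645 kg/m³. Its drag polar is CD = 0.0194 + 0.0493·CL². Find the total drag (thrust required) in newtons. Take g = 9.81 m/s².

D = 15300 N

Level flight ⇒ L = W = m·g = 21300 × 9.81 = 2.0895×10^5 N.
q = ½ρv² = ½ × 0.645 × 167² = 8994 Pa.
CL = 2W/(ρv²S) = 2×2.0895×10^5/(0.645×167²×67.1) = 0.3462.
CD = 0.0194 + 0.0493 × 0.3462² = 0.02531.
D = q·S·CD = 8994 × 67.1 × 0.02531 = 15270 N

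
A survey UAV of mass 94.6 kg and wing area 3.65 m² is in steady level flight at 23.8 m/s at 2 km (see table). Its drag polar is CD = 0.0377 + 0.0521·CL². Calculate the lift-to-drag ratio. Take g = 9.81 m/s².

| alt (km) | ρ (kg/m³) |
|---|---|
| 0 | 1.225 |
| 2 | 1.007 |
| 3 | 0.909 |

At 2 km, from the table: ρ = 1.007 kg/m³.
Weight W = mg = 94.6 × 9.81 = 928.03 N; in level flight L = W.
q = ½ρv² = ½ × 1.007 × 23.8² = 285.2 Pa.
CL = W/(q·S) = 928.03 / (285.2 × 3.65) = 0.8915.
CD = 0.0377 + 0.0521 × 0.8915² = 0.07911.
L/D = CL/CD = 0.8915 / 0.07911 = 11.3

L/D = 11.3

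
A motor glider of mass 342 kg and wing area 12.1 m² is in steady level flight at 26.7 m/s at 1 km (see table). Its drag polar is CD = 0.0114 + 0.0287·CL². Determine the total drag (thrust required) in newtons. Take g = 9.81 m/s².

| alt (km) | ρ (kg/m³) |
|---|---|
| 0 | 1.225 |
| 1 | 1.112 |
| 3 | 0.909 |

D = 122 N

At 1 km, from the table: ρ = 1.112 kg/m³.
Weight W = mg = 342 × 9.81 = 3355 N; in level flight L = W.
Dynamic pressure q = 0.5 × 1.112 × 26.7² = 396.4 Pa.
Required CL = L/(qS) = 3355/(396.4·12.1) = 0.6995.
CD = 0.0114 + 0.0287 × 0.6995² = 0.02544.
D = q·S·CD = 396.4 × 12.1 × 0.02544 = 122 N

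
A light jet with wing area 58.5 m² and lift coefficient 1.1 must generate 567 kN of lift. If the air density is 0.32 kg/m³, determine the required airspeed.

L = ½ρv²S·CL ⇒ v = √(2L/(ρ·S·CL))
v = √(2 × 5.67×10^5 / (0.32 × 58.5 × 1.1)) = √55070 = 235 m/s

v = 235 m/s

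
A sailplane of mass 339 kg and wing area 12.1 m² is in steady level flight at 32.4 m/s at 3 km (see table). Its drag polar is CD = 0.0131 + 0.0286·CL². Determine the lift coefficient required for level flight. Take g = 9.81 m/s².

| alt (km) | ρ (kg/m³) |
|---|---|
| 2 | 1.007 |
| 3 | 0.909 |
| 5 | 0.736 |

At 3 km, from the table: ρ = 0.909 kg/m³.
Level flight ⇒ L = W = m·g = 339 × 9.81 = 3325.6 N.
Dynamic pressure q = 0.5 × 0.909 × 32.4² = 477.1 Pa.
Required CL = L/(qS) = 3325.6/(477.1·12.1) = 0.576.

CL = 0.576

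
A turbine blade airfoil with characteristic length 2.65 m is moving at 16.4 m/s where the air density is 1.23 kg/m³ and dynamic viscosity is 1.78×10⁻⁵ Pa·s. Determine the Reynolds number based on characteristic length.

Re = 3×10^6

Re = ρ·v·c/μ = 1.23 × 16.4 × 2.65 / (1.78×10⁻⁵) = 3×10^6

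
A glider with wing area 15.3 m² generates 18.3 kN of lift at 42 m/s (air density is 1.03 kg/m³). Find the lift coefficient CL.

CL = 1.32

From L = ½ρv²S·CL, rearranging gives CL = 2L/(ρv²S).
CL = 2 × 18300 / (1.03 × 42² × 15.3) = 1.32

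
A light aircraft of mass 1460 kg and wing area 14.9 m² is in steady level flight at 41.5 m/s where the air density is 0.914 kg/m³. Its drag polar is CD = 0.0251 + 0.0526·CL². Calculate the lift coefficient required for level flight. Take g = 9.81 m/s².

CL = 1.22

Level flight ⇒ L = W = m·g = 1460 × 9.81 = 14323 N.
q = ½ρv² = ½ × 0.914 × 41.5² = 787.1 Pa.
Required CL = L/(qS) = 14323/(787.1·14.9) = 1.221.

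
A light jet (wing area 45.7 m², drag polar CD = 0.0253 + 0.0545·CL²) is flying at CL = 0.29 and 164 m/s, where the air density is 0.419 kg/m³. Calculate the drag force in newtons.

CD = 0.0253 + 0.0545 × 0.29² = 0.02988
D = ½ρv²S·CD = ½ × 0.419 × 164² × 45.7 × 0.02988 = 7700 N

D = 7700 N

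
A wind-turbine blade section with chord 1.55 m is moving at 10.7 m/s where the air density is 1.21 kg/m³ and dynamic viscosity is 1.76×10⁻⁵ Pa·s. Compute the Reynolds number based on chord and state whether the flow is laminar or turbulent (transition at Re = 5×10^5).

Re = 1.14×10^6 (turbulent)

Re = ρ·v·c/μ = 1.21 × 10.7 × 1.55 / (1.76×10⁻⁵) = 1.14×10^6
Since 1.14×10^6 > 5×10^5, the flow is turbulent.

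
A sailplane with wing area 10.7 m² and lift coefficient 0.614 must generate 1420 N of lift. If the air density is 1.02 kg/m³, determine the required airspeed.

L = ½ρv²S·CL ⇒ v = √(2L/(ρ·S·CL))
v = √(2 × 1420 / (1.02 × 10.7 × 0.614)) = √423.8 = 20.6 m/s

v = 20.6 m/s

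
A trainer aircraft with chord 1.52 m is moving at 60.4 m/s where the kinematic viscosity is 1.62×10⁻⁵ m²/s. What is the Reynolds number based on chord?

Re = 5.67×10^6

Re = v·c/ν = 60.4 × 1.52 / (1.62×10⁻⁵) = 5.67×10^6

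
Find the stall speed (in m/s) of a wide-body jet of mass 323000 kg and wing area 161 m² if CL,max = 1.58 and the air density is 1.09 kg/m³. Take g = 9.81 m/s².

V_stall = 151 m/s

Weight W = mg = 323000 × 9.81 = 3.169×10^6 N.
V_stall = √(2W/(ρ·S·CL,max)) = √(2 × 3.169×10^6 / (1.09 × 161 × 1.58))
V_stall = √22860 = 151 m/s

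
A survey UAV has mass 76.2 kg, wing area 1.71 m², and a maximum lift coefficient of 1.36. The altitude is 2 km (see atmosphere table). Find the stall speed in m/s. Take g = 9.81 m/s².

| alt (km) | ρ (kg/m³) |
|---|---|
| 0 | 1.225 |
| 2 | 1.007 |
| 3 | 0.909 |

At 2 km, from the table: ρ = 1.007 kg/m³.
Stall occurs when L = W at CL,max. W = mg = 76.2 × 9.81 = 747.5 N.
V_stall = √(2W/(ρ·S·CL,max)) = √(2 × 747.5 / (1.007 × 1.71 × 1.36))
V_stall = √638.4 = 25.3 m/s

V_stall = 25.3 m/s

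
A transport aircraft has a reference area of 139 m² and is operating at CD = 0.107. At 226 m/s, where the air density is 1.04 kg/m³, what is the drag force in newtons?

D = 3.95×10^5 N

D = ½ρv²S·CD = ½ × 1.04 × 226² × 139 × 0.107 = 3.95×10^5 N ≈ 395 kN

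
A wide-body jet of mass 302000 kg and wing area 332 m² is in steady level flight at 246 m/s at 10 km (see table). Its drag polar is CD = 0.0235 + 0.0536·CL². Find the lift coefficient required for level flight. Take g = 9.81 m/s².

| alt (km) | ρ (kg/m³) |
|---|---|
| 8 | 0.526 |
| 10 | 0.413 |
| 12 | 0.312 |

CL = 0.714

At 10 km, from the table: ρ = 0.413 kg/m³.
In steady level flight, lift balances weight: W = mg = 302000 × 9.81 = 2.9626×10^6 N.
Dynamic pressure q = 0.5 × 0.413 × 246² = 12500 Pa.
CL = 2W/(ρv²S) = 2×2.9626×10^6/(0.413×246²×332) = 0.7141.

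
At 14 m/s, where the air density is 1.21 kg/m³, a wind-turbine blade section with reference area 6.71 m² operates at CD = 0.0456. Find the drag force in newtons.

Dynamic pressure q = ½ρv² = ½ × 1.21 × 14² = 118.6 Pa.
D = q·S·CD = 118.6 × 6.71 × 0.0456 = 36.3 N

D = 36.3 N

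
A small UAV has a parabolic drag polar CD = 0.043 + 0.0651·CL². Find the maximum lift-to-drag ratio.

(L/D)max = 9.45

For CD = CD0 + K·CL², (L/D)max occurs at CL* = √(CD0/K) and equals 1/(2√(K·CD0)).
(L/D)max = 1/(2√(0.0651 × 0.043)) = 1/(2 × 0.05291) = 9.45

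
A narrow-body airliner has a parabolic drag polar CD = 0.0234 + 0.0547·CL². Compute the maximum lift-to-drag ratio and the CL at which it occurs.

For CD = CD0 + K·CL², (L/D)max occurs at CL* = √(CD0/K) and equals 1/(2√(K·CD0)).
(L/D)max = 1/(2√(0.0547 × 0.0234)) = 1/(2 × 0.03578) = 14
CL* = √(0.0234/0.0547) = 0.654

(L/D)max = 14, at CL = 0.654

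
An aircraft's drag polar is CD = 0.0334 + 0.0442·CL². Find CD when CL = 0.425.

CD = 0.0334 + 0.0442 × 0.425² = 0.0334 + 0.007984 = 0.0414

CD = 0.0414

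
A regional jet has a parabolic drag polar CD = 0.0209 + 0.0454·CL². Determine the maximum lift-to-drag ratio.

(L/D)max = 16.2

For CD = CD0 + K·CL², (L/D)max occurs at CL* = √(CD0/K) and equals 1/(2√(K·CD0)).
(L/D)max = 1/(2√(0.0454 × 0.0209)) = 1/(2 × 0.0308) = 16.2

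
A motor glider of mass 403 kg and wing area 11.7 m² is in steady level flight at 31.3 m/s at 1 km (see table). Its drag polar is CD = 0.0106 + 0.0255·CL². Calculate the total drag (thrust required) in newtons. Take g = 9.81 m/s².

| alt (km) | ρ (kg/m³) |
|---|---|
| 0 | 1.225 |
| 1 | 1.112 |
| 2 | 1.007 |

D = 130 N

At 1 km, from the table: ρ = 1.112 kg/m³.
In steady level flight, lift balances weight: W = mg = 403 × 9.81 = 3953.4 N.
q = ½ρv² = ½ × 1.112 × 31.3² = 544.7 Pa.
CL = 2W/(ρv²S) = 2×3953.4/(1.112×31.3²×11.7) = 0.6203.
CD = 0.0106 + 0.0255 × 0.6203² = 0.02041.
D = q·S·CD = 544.7 × 11.7 × 0.02041 = 130.1 N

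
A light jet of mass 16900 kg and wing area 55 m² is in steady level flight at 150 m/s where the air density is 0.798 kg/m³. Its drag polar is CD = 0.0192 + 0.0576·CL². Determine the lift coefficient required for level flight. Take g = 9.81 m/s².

In steady level flight, lift balances weight: W = mg = 16900 × 9.81 = 1.6579×10^5 N.
q = ½ρv² = ½ × 0.798 × 150² = 8978 Pa.
Required CL = L/(qS) = 1.6579×10^5/(8978·55) = 0.3358.

CL = 0.336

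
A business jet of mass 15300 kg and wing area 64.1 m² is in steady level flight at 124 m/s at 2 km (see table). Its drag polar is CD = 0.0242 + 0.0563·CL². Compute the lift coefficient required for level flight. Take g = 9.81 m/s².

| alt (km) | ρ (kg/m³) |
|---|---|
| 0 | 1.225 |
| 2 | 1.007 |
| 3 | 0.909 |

CL = 0.302

At 2 km, from the table: ρ = 1.007 kg/m³.
In steady level flight, lift balances weight: W = mg = 15300 × 9.81 = 1.5009×10^5 N.
q = ½ρv² = ½ × 1.007 × 124² = 7742 Pa.
Required CL = L/(qS) = 1.5009×10^5/(7742·64.1) = 0.3025.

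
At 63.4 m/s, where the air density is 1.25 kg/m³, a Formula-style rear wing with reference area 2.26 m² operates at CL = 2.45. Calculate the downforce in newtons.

L = 13900 N

L = ½ρv²S·CL = ½ × 1.25 × 63.4² × 2.26 × 2.45 = 13900 N ≈ 13.9 kN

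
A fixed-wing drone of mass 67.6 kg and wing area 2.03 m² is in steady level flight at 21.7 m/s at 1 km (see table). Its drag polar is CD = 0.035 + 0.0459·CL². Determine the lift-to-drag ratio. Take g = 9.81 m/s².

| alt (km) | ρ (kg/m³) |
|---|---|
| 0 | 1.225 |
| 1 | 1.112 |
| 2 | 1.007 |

At 1 km, from the table: ρ = 1.112 kg/m³.
In steady level flight, lift balances weight: W = mg = 67.6 × 9.81 = 663.16 N.
q = ½ρv² = ½ × 1.112 × 21.7² = 261.8 Pa.
CL = W/(q·S) = 663.16 / (261.8 × 2.03) = 1.248.
CD = 0.035 + 0.0459 × 1.248² = 0.1065.
L/D = CL/CD = 1.248 / 0.1065 = 11.7

L/D = 11.7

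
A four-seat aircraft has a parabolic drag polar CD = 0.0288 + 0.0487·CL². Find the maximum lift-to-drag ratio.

For CD = CD0 + K·CL², (L/D)max occurs at CL* = √(CD0/K) and equals 1/(2√(K·CD0)).
(L/D)max = 1/(2√(0.0487 × 0.0288)) = 1/(2 × 0.03745) = 13.4

(L/D)max = 13.4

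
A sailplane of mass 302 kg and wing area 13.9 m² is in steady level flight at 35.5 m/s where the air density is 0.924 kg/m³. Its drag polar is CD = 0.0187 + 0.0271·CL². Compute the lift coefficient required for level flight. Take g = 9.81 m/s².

In steady level flight, lift balances weight: W = mg = 302 × 9.81 = 2962.6 N.
q = ½ρv² = ½ × 0.924 × 35.5² = 582.2 Pa.
Required CL = L/(qS) = 2962.6/(582.2·13.9) = 0.3661.

CL = 0.366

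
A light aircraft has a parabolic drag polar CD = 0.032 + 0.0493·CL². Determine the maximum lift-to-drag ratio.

For CD = CD0 + K·CL², (L/D)max occurs at CL* = √(CD0/K) and equals 1/(2√(K·CD0)).
(L/D)max = 1/(2√(0.0493 × 0.032)) = 1/(2 × 0.03972) = 12.6

(L/D)max = 12.6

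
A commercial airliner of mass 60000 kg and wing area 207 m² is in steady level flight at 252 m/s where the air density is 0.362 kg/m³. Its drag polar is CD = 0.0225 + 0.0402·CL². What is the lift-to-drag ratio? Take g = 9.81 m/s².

Weight W = mg = 60000 × 9.81 = 5.886×10^5 N; in level flight L = W.
Dynamic pressure q = 0.5 × 0.362 × 252² = 11490 Pa.
CL = 2W/(ρv²S) = 2×5.886×10^5/(0.362×252²×207) = 0.2474.
CD = 0.0225 + 0.0402 × 0.2474² = 0.02496.
L/D = CL/CD = 0.2474 / 0.02496 = 9.91

L/D = 9.91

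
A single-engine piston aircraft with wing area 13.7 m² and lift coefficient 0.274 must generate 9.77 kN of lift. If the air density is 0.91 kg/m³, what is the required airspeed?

v = 75.6 m/s

L = ½ρv²S·CL ⇒ v = √(2L/(ρ·S·CL))
v = √(2 × 9770 / (0.91 × 13.7 × 0.274)) = √5720 = 75.6 m/s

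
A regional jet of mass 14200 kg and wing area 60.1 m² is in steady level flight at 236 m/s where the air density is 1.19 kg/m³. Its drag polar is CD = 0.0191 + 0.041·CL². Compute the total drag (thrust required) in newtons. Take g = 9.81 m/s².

D = 38400 N

Weight W = mg = 14200 × 9.81 = 1.393×10^5 N; in level flight L = W.
q = ½ρv² = ½ × 1.19 × 236² = 33140 Pa.
Required CL = L/(qS) = 1.393×10^5/(33140·60.1) = 0.06994.
CD = 0.0191 + 0.041 × 0.06994² = 0.0193.
D = q·S·CD = 33140 × 60.1 × 0.0193 = 38440 N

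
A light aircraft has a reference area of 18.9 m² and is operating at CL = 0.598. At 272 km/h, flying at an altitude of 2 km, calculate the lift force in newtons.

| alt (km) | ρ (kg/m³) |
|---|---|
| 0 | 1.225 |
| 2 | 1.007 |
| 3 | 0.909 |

At 2 km, from the table: ρ = 1.007 kg/m³.
Convert speed: v = 272 km/h ÷ 3.6 = 75.56 m/s.
Dynamic pressure q = ½ρv² = ½ × 1.007 × 75.56² = 2874 Pa.
L = q·S·CL = 2874 × 18.9 × 0.598 = 32500 N ≈ 32.5 kN

L = 32500 N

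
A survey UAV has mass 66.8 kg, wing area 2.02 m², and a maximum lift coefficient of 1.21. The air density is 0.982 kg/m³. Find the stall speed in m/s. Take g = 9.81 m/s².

V_stall = 23.4 m/s

Weight W = mg = 66.8 × 9.81 = 655.3 N.
V_stall = √(2W/(ρ·S·CL,max)) = √(2 × 655.3 / (0.982 × 2.02 × 1.21))
V_stall = √546 = 23.4 m/s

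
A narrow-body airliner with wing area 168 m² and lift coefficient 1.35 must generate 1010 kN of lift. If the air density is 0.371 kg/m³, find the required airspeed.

v = 155 m/s

L = ½ρv²S·CL ⇒ v = √(2L/(ρ·S·CL))
v = √(2 × 1.01×10^6 / (0.371 × 168 × 1.35)) = √24010 = 155 m/s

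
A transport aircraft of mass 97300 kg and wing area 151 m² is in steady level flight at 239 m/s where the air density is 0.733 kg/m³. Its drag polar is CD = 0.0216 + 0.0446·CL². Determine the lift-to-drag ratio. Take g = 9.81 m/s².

L/D = 11.8

In steady level flight, lift balances weight: W = mg = 97300 × 9.81 = 9.5451×10^5 N.
q = ½ρv² = ½ × 0.733 × 239² = 20930 Pa.
CL = 2W/(ρv²S) = 2×9.5451×10^5/(0.733×239²×151) = 0.302.
CD = 0.0216 + 0.0446 × 0.302² = 0.02567.
L/D = CL/CD = 0.302 / 0.02567 = 11.8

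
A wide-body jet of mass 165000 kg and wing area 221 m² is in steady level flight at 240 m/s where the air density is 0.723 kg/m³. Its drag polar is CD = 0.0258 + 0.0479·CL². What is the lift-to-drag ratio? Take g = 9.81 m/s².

L/D = 11.1

Weight W = mg = 165000 × 9.81 = 1.6186×10^6 N; in level flight L = W.
Dynamic pressure q = 0.5 × 0.723 × 240² = 20820 Pa.
CL = W/(q·S) = 1.6186×10^6 / (20820 × 221) = 0.3517.
CD = 0.0258 + 0.0479 × 0.3517² = 0.03173.
L/D = CL/CD = 0.3517 / 0.03173 = 11.1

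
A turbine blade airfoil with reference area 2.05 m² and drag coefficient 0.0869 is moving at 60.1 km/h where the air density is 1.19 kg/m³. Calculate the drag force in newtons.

D = 29.5 N

Convert speed: v = 60.1 km/h ÷ 3.6 = 16.69 m/s.
D = ½ρv²S·CD = ½ × 1.19 × 16.69² × 2.05 × 0.0869 = 29.5 N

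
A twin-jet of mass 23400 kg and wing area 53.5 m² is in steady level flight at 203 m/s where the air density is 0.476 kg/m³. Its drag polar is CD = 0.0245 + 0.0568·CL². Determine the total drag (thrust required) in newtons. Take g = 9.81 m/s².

Level flight ⇒ L = W = m·g = 23400 × 9.81 = 2.2955×10^5 N.
Dynamic pressure q = 0.5 × 0.476 × 203² = 9808 Pa.
Required CL = L/(qS) = 2.2955×10^5/(9808·53.5) = 0.4375.
CD = 0.0245 + 0.0568 × 0.4375² = 0.03537.
D = q·S·CD = 9808 × 53.5 × 0.03537 = 18560 N

D = 18600 N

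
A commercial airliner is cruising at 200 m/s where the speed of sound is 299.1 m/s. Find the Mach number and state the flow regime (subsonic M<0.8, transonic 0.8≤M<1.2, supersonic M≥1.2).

M = v/a = 200 / 299.1 = 0.669
M = 0.669 → subsonic.

M = 0.669 (subsonic)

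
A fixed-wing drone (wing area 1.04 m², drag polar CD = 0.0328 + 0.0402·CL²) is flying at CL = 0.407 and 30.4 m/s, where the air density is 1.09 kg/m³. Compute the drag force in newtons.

D = 20.7 N

CD = 0.0328 + 0.0402 × 0.407² = 0.03946
D = ½ρv²S·CD = ½ × 1.09 × 30.4² × 1.04 × 0.03946 = 20.7 N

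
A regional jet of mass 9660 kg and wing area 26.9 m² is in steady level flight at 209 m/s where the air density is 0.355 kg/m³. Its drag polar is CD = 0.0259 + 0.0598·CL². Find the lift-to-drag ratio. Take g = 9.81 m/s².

L/D = 11.9

Weight W = mg = 9660 × 9.81 = 94765 N; in level flight L = W.
Dynamic pressure q = 0.5 × 0.355 × 209² = 7753 Pa.
CL = 2W/(ρv²S) = 2×94765/(0.355×209²×26.9) = 0.4544.
CD = 0.0259 + 0.0598 × 0.4544² = 0.03825.
L/D = CL/CD = 0.4544 / 0.03825 = 11.9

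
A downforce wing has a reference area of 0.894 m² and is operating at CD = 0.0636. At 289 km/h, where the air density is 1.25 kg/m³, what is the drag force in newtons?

Convert speed: v = 289 km/h ÷ 3.6 = 80.28 m/s.
D = ½ρv²S·CD = ½ × 1.25 × 80.28² × 0.894 × 0.0636 = 229 N

D = 229 N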